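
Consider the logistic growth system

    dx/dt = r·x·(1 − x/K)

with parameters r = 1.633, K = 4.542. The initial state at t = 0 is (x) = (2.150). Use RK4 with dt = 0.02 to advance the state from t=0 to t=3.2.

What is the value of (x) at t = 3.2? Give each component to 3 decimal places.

t=0.000: state=(2.150)
step 1 (dt=0.02): k1=(1.849), k2=(1.850), k3=(1.850), k4=(1.852); state += dt/6·(k1+2k2+2k3+k4)
t=0.020: state=(2.187)
t=0.040: state=(2.224)
t=0.060: state=(2.261)
continuing one RK4 step at a time; state shown every 10 steps (Δt=0.2):
t=0.200: state=(2.520)
t=0.400: state=(2.877)
t=0.600: state=(3.204)
t=0.800: state=(3.490)
t=1.000: state=(3.731)
t=1.200: state=(3.926)
t=1.400: state=(4.081)
t=1.600: state=(4.199)
t=1.800: state=(4.290)
t=2.000: state=(4.357)
t=2.200: state=(4.407)
t=2.400: state=(4.444)
t=2.600: state=(4.471)
t=2.800: state=(4.490)
t=3.000: state=(4.505)
t=3.200: state=(4.515)

(x) = (4.515)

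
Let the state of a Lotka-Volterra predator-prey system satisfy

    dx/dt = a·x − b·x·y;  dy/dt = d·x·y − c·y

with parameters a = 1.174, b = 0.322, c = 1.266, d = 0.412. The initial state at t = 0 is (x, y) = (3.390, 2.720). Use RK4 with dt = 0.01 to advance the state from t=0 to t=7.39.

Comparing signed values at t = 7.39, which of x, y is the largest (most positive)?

t=0.000: state=(3.390, 2.720)
step 1 (dt=0.01): k1=(1.011, 0.355), k2=(1.010, 0.361), k3=(1.010, 0.361), k4=(1.010, 0.367); state += dt/6·(k1+2k2+2k3+k4)
t=0.010: state=(3.400, 2.724)
t=0.020: state=(3.410, 2.727)
t=0.030: state=(3.420, 2.731)
continuing one RK4 step at a time; state shown every 25 steps (Δt=0.25):
t=0.250: state=(3.636, 2.847)
t=0.500: state=(3.848, 3.051)
t=0.750: state=(3.993, 3.332)
t=1.000: state=(4.040, 3.675)
t=1.250: state=(3.971, 4.050)
t=1.500: state=(3.788, 4.405)
t=1.750: state=(3.522, 4.679)
t=2.000: state=(3.219, 4.825)
t=2.250: state=(2.924, 4.824)
t=2.500: state=(2.672, 4.687)
t=2.750: state=(2.480, 4.451)
t=3.000: state=(2.351, 4.157)
t=3.250: state=(2.285, 3.844)
t=3.500: state=(2.277, 3.541)
t=3.750: state=(2.322, 3.269)
t=4.000: state=(2.416, 3.039)
t=4.250: state=(2.557, 2.860)
t=4.500: state=(2.738, 2.736)
t=4.750: state=(2.955, 2.673)
t=5.000: state=(3.197, 2.673)
t=5.250: state=(3.450, 2.743)
t=5.500: state=(3.690, 2.888)
t=5.750: state=(3.889, 3.111)
t=6.000: state=(4.014, 3.408)
t=6.250: state=(4.035, 3.763)
t=6.500: state=(3.937, 4.138)
t=6.750: state=(3.731, 4.479)
t=7.000: state=(3.451, 4.727)
t=7.250: state=(3.146, 4.838)
t=7.390: state=(2.981, 4.836)
compare at T: x=2.981, y=4.836

largest component: y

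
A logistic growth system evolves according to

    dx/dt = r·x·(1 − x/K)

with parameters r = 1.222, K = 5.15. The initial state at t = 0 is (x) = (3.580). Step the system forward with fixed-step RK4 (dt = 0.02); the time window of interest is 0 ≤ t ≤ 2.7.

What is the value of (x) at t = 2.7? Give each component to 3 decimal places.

(x) = (5.068)

t=0.000: state=(3.580)
step 1 (dt=0.02): k1=(1.334), k2=(1.327), k3=(1.327), k4=(1.321); state += dt/6·(k1+2k2+2k3+k4)
t=0.020: state=(3.607)
t=0.040: state=(3.633)
t=0.060: state=(3.659)
continuing one RK4 step at a time; state shown every 5 steps (Δt=0.1):
t=0.100: state=(3.710)
t=0.200: state=(3.833)
t=0.300: state=(3.950)
t=0.400: state=(4.058)
t=0.500: state=(4.160)
t=0.600: state=(4.254)
t=0.700: state=(4.341)
t=0.800: state=(4.421)
t=0.900: state=(4.494)
t=1.000: state=(4.561)
t=1.100: state=(4.622)
t=1.200: state=(4.677)
t=1.300: state=(4.727)
t=1.400: state=(4.772)
t=1.500: state=(4.812)
t=1.600: state=(4.849)
t=1.700: state=(4.882)
t=1.800: state=(4.911)
t=1.900: state=(4.938)
t=2.000: state=(4.961)
t=2.100: state=(4.982)
t=2.200: state=(5.001)
t=2.300: state=(5.018)
t=2.400: state=(5.032)
t=2.500: state=(5.046)
t=2.600: state=(5.058)
t=2.700: state=(5.068)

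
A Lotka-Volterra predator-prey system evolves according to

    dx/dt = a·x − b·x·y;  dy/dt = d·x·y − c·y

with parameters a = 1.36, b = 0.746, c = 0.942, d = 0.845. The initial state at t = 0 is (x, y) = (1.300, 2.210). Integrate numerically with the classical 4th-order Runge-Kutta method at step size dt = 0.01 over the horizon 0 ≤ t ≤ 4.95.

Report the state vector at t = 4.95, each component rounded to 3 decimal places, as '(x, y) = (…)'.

(x, y) = (1.459, 1.902)

t=0.000: state=(1.300, 2.210)
step 1 (dt=0.01): k1=(-0.375, 0.346), k2=(-0.376, 0.343), k3=(-0.376, 0.343), k4=(-0.377, 0.339); state += dt/6·(k1+2k2+2k3+k4)
t=0.010: state=(1.296, 2.213)
t=0.020: state=(1.292, 2.217)
t=0.030: state=(1.289, 2.220)
continuing one RK4 step at a time; state shown every 20 steps (Δt=0.2):
t=0.200: state=(1.222, 2.265)
t=0.400: state=(1.141, 2.291)
t=0.600: state=(1.064, 2.286)
t=0.800: state=(0.995, 2.253)
t=1.000: state=(0.937, 2.197)
t=1.200: state=(0.891, 2.123)
t=1.400: state=(0.857, 2.038)
t=1.600: state=(0.836, 1.947)
t=1.800: state=(0.826, 1.856)
t=2.000: state=(0.828, 1.767)
t=2.200: state=(0.840, 1.685)
t=2.400: state=(0.862, 1.611)
t=2.600: state=(0.894, 1.548)
t=2.800: state=(0.935, 1.496)
t=3.000: state=(0.985, 1.457)
t=3.200: state=(1.042, 1.433)
t=3.400: state=(1.106, 1.423)
t=3.600: state=(1.174, 1.429)
t=3.800: state=(1.243, 1.451)
t=4.000: state=(1.310, 1.492)
t=4.200: state=(1.371, 1.550)
t=4.400: state=(1.420, 1.625)
t=4.600: state=(1.453, 1.717)
t=4.800: state=(1.465, 1.820)
t=4.950: state=(1.459, 1.902)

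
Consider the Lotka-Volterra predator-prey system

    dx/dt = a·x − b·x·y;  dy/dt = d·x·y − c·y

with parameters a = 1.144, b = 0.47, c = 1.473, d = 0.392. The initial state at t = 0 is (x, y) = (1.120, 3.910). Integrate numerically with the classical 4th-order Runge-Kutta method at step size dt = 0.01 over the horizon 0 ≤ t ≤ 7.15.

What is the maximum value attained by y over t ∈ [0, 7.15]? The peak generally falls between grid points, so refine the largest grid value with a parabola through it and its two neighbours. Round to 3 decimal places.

max y = 6.879

t=0.000: state=(1.120, 3.910)
step 1 (dt=0.01): k1=(-0.777, -4.043), k2=(-0.764, -4.028), k3=(-0.764, -4.028), k4=(-0.751, -4.013); state += dt/6·(k1+2k2+2k3+k4)
t=0.010: state=(1.112, 3.870)
t=0.020: state=(1.105, 3.830)
t=0.030: state=(1.098, 3.790)
continuing one RK4 step at a time; state shown every 25 steps (Δt=0.25):
t=0.250: state=(0.995, 2.998)
t=0.500: state=(0.973, 2.283)
t=0.750: state=(1.024, 1.741)
t=1.000: state=(1.139, 1.339)
t=1.250: state=(1.320, 1.044)
t=1.500: state=(1.574, 0.832)
t=1.750: state=(1.918, 0.683)
t=2.000: state=(2.371, 0.582)
t=2.250: state=(2.959, 0.523)
t=2.500: state=(3.710, 0.501)
t=2.750: state=(4.653, 0.521)
t=3.000: state=(5.803, 0.601)
t=3.250: state=(7.131, 0.783)
t=3.500: state=(8.489, 1.165)
t=3.750: state=(9.458, 1.954)
t=4.000: state=(9.247, 3.426)
t=4.250: state=(7.329, 5.408)
t=4.500: state=(4.718, 6.742)
t=4.750: state=(2.817, 6.694)
t=5.000: state=(1.794, 5.773)
t=5.250: state=(1.296, 4.633)
t=5.500: state=(1.065, 3.594)
t=5.750: state=(0.979, 2.746)
t=6.000: state=(0.983, 2.091)
t=6.250: state=(1.055, 1.598)
t=6.500: state=(1.190, 1.233)
t=6.750: state=(1.393, 0.968)
t=7.000: state=(1.675, 0.778)
t=7.150: state=(1.888, 0.692)
largest grid value and its neighbours: y(4.600)=6.87763, y(4.610)=6.87871, y(4.620)=6.87768
parabola through these three points peaks at t≈4.610 with y≈6.87871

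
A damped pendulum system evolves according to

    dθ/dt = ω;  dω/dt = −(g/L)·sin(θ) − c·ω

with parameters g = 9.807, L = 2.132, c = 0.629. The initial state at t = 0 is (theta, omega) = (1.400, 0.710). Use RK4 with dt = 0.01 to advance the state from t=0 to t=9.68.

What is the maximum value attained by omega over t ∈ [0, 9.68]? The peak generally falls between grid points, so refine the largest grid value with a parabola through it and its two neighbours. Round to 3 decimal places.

t=0.000: state=(1.400, 0.710)
step 1 (dt=0.01): k1=(0.710, -4.980), k2=(0.685, -4.967), k3=(0.685, -4.967), k4=(0.660, -4.954); state += dt/6·(k1+2k2+2k3+k4)
t=0.010: state=(1.407, 0.660)
t=0.020: state=(1.413, 0.611)
t=0.030: state=(1.419, 0.562)
continuing one RK4 step at a time; state shown every 50 steps (Δt=0.5):
t=0.500: state=(1.192, -1.413)
t=1.000: state=(0.193, -2.251)
t=1.500: state=(-0.692, -1.031)
t=2.000: state=(-0.766, 0.665)
t=2.500: state=(-0.189, 1.407)
t=3.000: state=(0.395, 0.742)
t=3.500: state=(0.478, -0.380)
t=4.000: state=(0.123, -0.880)
t=4.500: state=(-0.244, -0.470)
t=5.000: state=(-0.296, 0.243)
t=5.500: state=(-0.072, 0.551)
t=6.000: state=(0.156, 0.286)
t=6.500: state=(0.183, -0.163)
t=7.000: state=(0.040, -0.346)
t=7.500: state=(-0.100, -0.170)
t=8.000: state=(-0.113, 0.110)
t=8.500: state=(-0.021, 0.216)
t=9.000: state=(0.065, 0.100)
t=9.500: state=(0.070, -0.074)
t=9.680: state=(0.052, -0.114)
largest grid value and its neighbours: omega(2.490)=1.40705, omega(2.500)=1.40715, omega(2.510)=1.40663
parabola through these three points peaks at t≈2.497 with omega≈1.40719

max omega = 1.407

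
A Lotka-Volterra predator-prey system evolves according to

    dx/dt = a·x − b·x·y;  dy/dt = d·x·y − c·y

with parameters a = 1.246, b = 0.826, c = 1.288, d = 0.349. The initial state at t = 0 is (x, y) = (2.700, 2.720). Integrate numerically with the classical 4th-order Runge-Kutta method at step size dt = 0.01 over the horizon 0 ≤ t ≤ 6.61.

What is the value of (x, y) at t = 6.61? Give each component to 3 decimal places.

(x, y) = (1.797, 1.097)

t=0.000: state=(2.700, 2.720)
step 1 (dt=0.01): k1=(-2.702, -0.940), k2=(-2.678, -0.951), k3=(-2.678, -0.951), k4=(-2.654, -0.962); state += dt/6·(k1+2k2+2k3+k4)
t=0.010: state=(2.673, 2.710)
t=0.020: state=(2.647, 2.701)
t=0.030: state=(2.621, 2.691)
continuing one RK4 step at a time; state shown every 25 steps (Δt=0.25):
t=0.250: state=(2.162, 2.432)
t=0.500: state=(1.849, 2.097)
t=0.750: state=(1.695, 1.772)
t=1.000: state=(1.654, 1.485)
t=1.250: state=(1.705, 1.245)
t=1.500: state=(1.838, 1.053)
t=1.750: state=(2.052, 0.904)
t=2.000: state=(2.354, 0.793)
t=2.250: state=(2.751, 0.718)
t=2.500: state=(3.255, 0.675)
t=2.750: state=(3.872, 0.667)
t=3.000: state=(4.595, 0.699)
t=3.250: state=(5.390, 0.783)
t=3.500: state=(6.169, 0.940)
t=3.750: state=(6.767, 1.201)
t=4.000: state=(6.944, 1.589)
t=4.250: state=(6.499, 2.080)
t=4.500: state=(5.492, 2.550)
t=4.750: state=(4.283, 2.831)
t=5.000: state=(3.241, 2.843)
t=5.250: state=(2.505, 2.641)
t=5.500: state=(2.045, 2.330)
t=5.750: state=(1.787, 1.994)
t=6.000: state=(1.671, 1.679)
t=6.250: state=(1.661, 1.406)
t=6.500: state=(1.738, 1.181)
t=6.610: state=(1.797, 1.097)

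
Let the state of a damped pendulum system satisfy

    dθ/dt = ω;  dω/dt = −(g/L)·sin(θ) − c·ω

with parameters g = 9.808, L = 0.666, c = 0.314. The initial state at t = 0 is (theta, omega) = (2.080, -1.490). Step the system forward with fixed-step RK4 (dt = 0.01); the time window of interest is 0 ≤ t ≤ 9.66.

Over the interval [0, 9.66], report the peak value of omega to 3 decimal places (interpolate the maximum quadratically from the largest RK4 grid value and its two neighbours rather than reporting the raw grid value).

max omega = 5.482

t=0.000: state=(2.080, -1.490)
step 1 (dt=0.01): k1=(-1.490, -12.391), k2=(-1.552, -12.424), k3=(-1.552, -12.426), k4=(-1.614, -12.461); state += dt/6·(k1+2k2+2k3+k4)
t=0.010: state=(2.064, -1.614)
t=0.020: state=(2.048, -1.739)
t=0.030: state=(2.030, -1.865)
continuing one RK4 step at a time; state shown every 50 steps (Δt=0.5):
t=0.500: state=(-0.163, -6.209)
t=1.000: state=(-1.734, 0.520)
t=1.500: state=(0.092, 5.423)
t=2.000: state=(1.433, -0.844)
t=2.500: state=(-0.341, -4.471)
t=3.000: state=(-1.120, 1.783)
t=3.500: state=(0.634, 3.174)
t=4.000: state=(0.722, -2.731)
t=4.500: state=(-0.815, -1.576)
t=5.000: state=(-0.253, 3.123)
t=5.500: state=(0.801, -0.055)
t=6.000: state=(-0.184, -2.650)
t=6.500: state=(-0.588, 1.373)
t=7.000: state=(0.466, 1.505)
t=7.500: state=(0.248, -2.020)
t=8.000: state=(-0.532, -0.172)
t=8.500: state=(0.092, 1.832)
t=9.000: state=(0.401, -0.895)
t=9.500: state=(-0.312, -1.032)
t=9.660: state=(-0.408, -0.146)
largest grid value and its neighbours: omega(1.450)=5.47625, omega(1.460)=5.48165, omega(1.470)=5.47903
parabola through these three points peaks at t≈1.462 with omega≈5.48177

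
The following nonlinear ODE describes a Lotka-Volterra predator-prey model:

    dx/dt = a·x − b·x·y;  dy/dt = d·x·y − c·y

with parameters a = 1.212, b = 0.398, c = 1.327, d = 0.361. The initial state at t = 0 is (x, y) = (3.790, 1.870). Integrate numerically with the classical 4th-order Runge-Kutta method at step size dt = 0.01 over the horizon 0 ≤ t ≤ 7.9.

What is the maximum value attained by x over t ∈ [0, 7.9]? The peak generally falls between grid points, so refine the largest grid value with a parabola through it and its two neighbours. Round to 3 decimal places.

max x = 5.501

t=0.000: state=(3.790, 1.870)
step 1 (dt=0.01): k1=(1.773, 0.077), k2=(1.776, 0.083), k3=(1.776, 0.083), k4=(1.780, 0.089); state += dt/6·(k1+2k2+2k3+k4)
t=0.010: state=(3.808, 1.871)
t=0.020: state=(3.826, 1.872)
t=0.030: state=(3.843, 1.873)
continuing one RK4 step at a time; state shown every 50 steps (Δt=0.5):
t=0.500: state=(4.719, 2.075)
t=1.000: state=(5.426, 2.691)
t=1.500: state=(5.284, 3.705)
t=2.000: state=(4.221, 4.538)
t=2.500: state=(3.100, 4.500)
t=3.000: state=(2.473, 3.802)
t=3.500: state=(2.308, 2.997)
t=4.000: state=(2.490, 2.369)
t=4.500: state=(2.971, 1.989)
t=5.000: state=(3.728, 1.868)
t=5.500: state=(4.654, 2.048)
t=6.000: state=(5.396, 2.632)
t=6.500: state=(5.331, 3.628)
t=7.000: state=(4.310, 4.504)
t=7.500: state=(3.165, 4.531)
t=7.900: state=(2.592, 4.021)
largest grid value and its neighbours: x(1.180)=5.50074, x(1.190)=5.50097, x(1.200)=5.50077
parabola through these three points peaks at t≈1.190 with x≈5.50097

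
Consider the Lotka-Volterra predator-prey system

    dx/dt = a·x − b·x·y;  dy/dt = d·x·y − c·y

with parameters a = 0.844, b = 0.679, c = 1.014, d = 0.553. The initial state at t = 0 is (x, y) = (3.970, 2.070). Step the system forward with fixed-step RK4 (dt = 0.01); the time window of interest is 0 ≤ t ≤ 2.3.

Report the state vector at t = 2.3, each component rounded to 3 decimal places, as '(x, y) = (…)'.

t=0.000: state=(3.970, 2.070)
step 1 (dt=0.01): k1=(-2.229, 2.446), k2=(-2.256, 2.447), k3=(-2.256, 2.447), k4=(-2.282, 2.448); state += dt/6·(k1+2k2+2k3+k4)
t=0.010: state=(3.947, 2.094)
t=0.020: state=(3.924, 2.119)
t=0.030: state=(3.901, 2.143)
continuing one RK4 step at a time; state shown every 10 steps (Δt=0.1):
t=0.100: state=(3.722, 2.314)
t=0.200: state=(3.433, 2.549)
t=0.300: state=(3.119, 2.761)
t=0.400: state=(2.796, 2.938)
t=0.500: state=(2.480, 3.071)
t=0.600: state=(2.184, 3.157)
t=0.700: state=(1.915, 3.194)
t=0.800: state=(1.677, 3.187)
t=0.900: state=(1.472, 3.141)
t=1.000: state=(1.297, 3.064)
t=1.100: state=(1.150, 2.962)
t=1.200: state=(1.027, 2.842)
t=1.300: state=(0.926, 2.710)
t=1.400: state=(0.842, 2.571)
t=1.500: state=(0.773, 2.429)
t=1.600: state=(0.717, 2.287)
t=1.700: state=(0.671, 2.147)
t=1.800: state=(0.634, 2.011)
t=1.900: state=(0.604, 1.881)
t=2.000: state=(0.581, 1.756)
t=2.100: state=(0.564, 1.638)
t=2.200: state=(0.551, 1.526)
t=2.300: state=(0.542, 1.421)

(x, y) = (0.542, 1.421)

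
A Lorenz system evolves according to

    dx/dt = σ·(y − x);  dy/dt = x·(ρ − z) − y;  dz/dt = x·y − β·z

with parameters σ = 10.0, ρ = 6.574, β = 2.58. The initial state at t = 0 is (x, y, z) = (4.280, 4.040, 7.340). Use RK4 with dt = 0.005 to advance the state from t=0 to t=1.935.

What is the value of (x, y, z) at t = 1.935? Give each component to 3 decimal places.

(x, y, z) = (3.574, 3.659, 5.213)

t=0.000: state=(4.280, 4.040, 7.340)
step 1 (dt=0.005): k1=(-2.400, -7.318, -1.646), k2=(-2.523, -7.278, -1.738), k3=(-2.519, -7.277, -1.738), k4=(-2.638, -7.235, -1.830); state += dt/6·(k1+2k2+2k3+k4)
t=0.005: state=(4.267, 4.004, 7.331)
t=0.010: state=(4.254, 3.968, 7.322)
t=0.015: state=(4.239, 3.932, 7.311)
continuing one RK4 step at a time; state shown every 20 steps (Δt=0.1):
t=0.100: state=(3.885, 3.412, 7.005)
t=0.200: state=(3.433, 3.031, 6.438)
t=0.300: state=(3.113, 2.882, 5.816)
t=0.400: state=(2.969, 2.909, 5.262)
t=0.500: state=(2.983, 3.066, 4.845)
t=0.600: state=(3.123, 3.316, 4.600)
t=0.700: state=(3.356, 3.622, 4.546)
t=0.800: state=(3.640, 3.934, 4.681)
t=0.900: state=(3.925, 4.191, 4.979)
t=1.000: state=(4.152, 4.330, 5.373)
t=1.100: state=(4.268, 4.318, 5.766)
t=1.200: state=(4.251, 4.171, 6.054)
t=1.300: state=(4.121, 3.951, 6.177)
t=1.400: state=(3.931, 3.731, 6.132)
t=1.500: state=(3.740, 3.565, 5.966)
t=1.600: state=(3.592, 3.476, 5.742)
t=1.700: state=(3.511, 3.465, 5.518)
t=1.800: state=(3.499, 3.519, 5.339)
t=1.900: state=(3.546, 3.618, 5.231)
t=1.935: state=(3.574, 3.659, 5.213)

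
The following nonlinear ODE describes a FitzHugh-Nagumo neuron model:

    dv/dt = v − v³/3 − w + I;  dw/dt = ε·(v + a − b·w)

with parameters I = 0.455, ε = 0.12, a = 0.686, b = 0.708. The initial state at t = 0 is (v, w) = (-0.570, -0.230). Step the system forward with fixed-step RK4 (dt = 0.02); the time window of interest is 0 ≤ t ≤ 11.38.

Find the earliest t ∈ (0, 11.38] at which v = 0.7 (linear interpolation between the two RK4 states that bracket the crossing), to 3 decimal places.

t = 2.614

t=0.000: state=(-0.570, -0.230)
step 1 (dt=0.02): k1=(0.177, 0.033), k2=(0.178, 0.034), k3=(0.178, 0.034), k4=(0.178, 0.034); state += dt/6·(k1+2k2+2k3+k4)
t=0.020: state=(-0.566, -0.229)
t=0.040: state=(-0.563, -0.229)
t=0.060: state=(-0.559, -0.228)
continuing one RK4 step at a time; state shown every 25 steps (Δt=0.5):
t=0.500: state=(-0.469, -0.211)
t=1.000: state=(-0.333, -0.185)
t=1.500: state=(-0.140, -0.152)
t=2.000: state=(0.150, -0.105)
t=2.500: state=(0.582, -0.040)
t=2.600: state=(0.685, -0.024)
next step: t=2.620: state=(0.706, -0.020) — v has crossed 0.7
linear interpolation between t=2.600 (0.68498) and t=2.620 (0.70619) → t≈2.614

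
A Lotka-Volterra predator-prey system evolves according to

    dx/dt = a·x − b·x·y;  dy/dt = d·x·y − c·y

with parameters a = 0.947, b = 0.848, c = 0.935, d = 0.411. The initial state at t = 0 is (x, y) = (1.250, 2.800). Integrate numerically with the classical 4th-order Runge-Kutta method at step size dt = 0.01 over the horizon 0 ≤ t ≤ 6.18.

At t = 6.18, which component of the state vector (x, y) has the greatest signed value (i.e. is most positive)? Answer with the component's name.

t=0.000: state=(1.250, 2.800)
step 1 (dt=0.01): k1=(-1.784, -1.180), k2=(-1.765, -1.187), k3=(-1.765, -1.187), k4=(-1.747, -1.195); state += dt/6·(k1+2k2+2k3+k4)
t=0.010: state=(1.232, 2.788)
t=0.020: state=(1.215, 2.776)
t=0.030: state=(1.198, 2.764)
continuing one RK4 step at a time; state shown every 20 steps (Δt=0.2):
t=0.200: state=(0.960, 2.541)
t=0.400: state=(0.772, 2.262)
t=0.600: state=(0.651, 1.988)
t=0.800: state=(0.574, 1.734)
t=1.000: state=(0.527, 1.504)
t=1.200: state=(0.502, 1.302)
t=1.400: state=(0.494, 1.125)
t=1.600: state=(0.500, 0.972)
t=1.800: state=(0.519, 0.840)
t=2.000: state=(0.549, 0.728)
t=2.200: state=(0.591, 0.633)
t=2.400: state=(0.646, 0.552)
t=2.600: state=(0.715, 0.484)
t=2.800: state=(0.800, 0.428)
t=3.000: state=(0.903, 0.380)
t=3.200: state=(1.027, 0.341)
t=3.400: state=(1.174, 0.310)
t=3.600: state=(1.349, 0.285)
t=3.800: state=(1.556, 0.266)
t=4.000: state=(1.800, 0.254)
t=4.200: state=(2.085, 0.247)
t=4.400: state=(2.417, 0.246)
t=4.600: state=(2.800, 0.253)
t=4.800: state=(3.238, 0.269)
t=5.000: state=(3.731, 0.297)
t=5.200: state=(4.273, 0.342)
t=5.400: state=(4.846, 0.412)
t=5.600: state=(5.414, 0.522)
t=5.800: state=(5.910, 0.690)
t=6.000: state=(6.227, 0.944)
t=6.180: state=(6.245, 1.267)
compare at T: x=6.245, y=1.267

largest component: x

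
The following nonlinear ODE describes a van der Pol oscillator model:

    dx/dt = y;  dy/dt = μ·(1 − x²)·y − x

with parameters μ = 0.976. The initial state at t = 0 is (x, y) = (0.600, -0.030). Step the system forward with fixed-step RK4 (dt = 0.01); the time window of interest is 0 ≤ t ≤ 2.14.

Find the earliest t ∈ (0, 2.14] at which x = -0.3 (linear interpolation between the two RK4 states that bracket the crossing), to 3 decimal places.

t = 1.480

t=0.000: state=(0.600, -0.030)
step 1 (dt=0.01): k1=(-0.030, -0.619), k2=(-0.033, -0.621), k3=(-0.033, -0.621), k4=(-0.036, -0.622); state += dt/6·(k1+2k2+2k3+k4)
t=0.010: state=(0.600, -0.036)
t=0.020: state=(0.599, -0.042)
t=0.030: state=(0.599, -0.049)
continuing one RK4 step at a time; state shown every 10 steps (Δt=0.1):
t=0.100: state=(0.594, -0.094)
t=0.200: state=(0.581, -0.161)
t=0.300: state=(0.562, -0.231)
t=0.400: state=(0.535, -0.304)
t=0.500: state=(0.501, -0.380)
t=0.600: state=(0.459, -0.459)
t=0.700: state=(0.409, -0.543)
t=0.800: state=(0.350, -0.630)
t=0.900: state=(0.283, -0.720)
t=1.000: state=(0.206, -0.815)
t=1.100: state=(0.120, -0.914)
t=1.200: state=(0.023, -1.015)
t=1.300: state=(-0.083, -1.115)
t=1.400: state=(-0.200, -1.213)
t=1.480: state=(-0.300, -1.284)
next step: t=1.490: state=(-0.313, -1.292) — x has crossed -0.3
linear interpolation between t=1.480 (-0.29971) and t=1.490 (-0.31260) → t≈1.480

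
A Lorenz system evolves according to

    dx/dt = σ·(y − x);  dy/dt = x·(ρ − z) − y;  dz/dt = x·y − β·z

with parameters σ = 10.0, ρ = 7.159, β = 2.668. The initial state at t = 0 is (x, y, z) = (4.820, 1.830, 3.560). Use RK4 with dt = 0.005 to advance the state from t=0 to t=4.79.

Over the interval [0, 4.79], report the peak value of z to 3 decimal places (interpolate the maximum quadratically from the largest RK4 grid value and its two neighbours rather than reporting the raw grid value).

t=0.000: state=(4.820, 1.830, 3.560)
step 1 (dt=0.005): k1=(-29.900, 15.517, -0.677), k2=(-28.765, 15.217, -0.626), k3=(-28.800, 15.228, -0.624), k4=(-27.699, 14.937, -0.577); state += dt/6·(k1+2k2+2k3+k4)
t=0.005: state=(4.676, 1.906, 3.557)
t=0.010: state=(4.543, 1.979, 3.554)
t=0.015: state=(4.420, 2.050, 3.552)
continuing one RK4 step at a time; state shown every 40 steps (Δt=0.2):
t=0.200: state=(3.452, 3.833, 3.739)
t=0.400: state=(4.593, 5.171, 5.109)
t=0.600: state=(5.177, 5.094, 7.113)
t=0.800: state=(4.415, 3.877, 7.512)
t=1.000: state=(3.531, 3.249, 6.497)
t=1.200: state=(3.331, 3.395, 5.520)
t=1.400: state=(3.689, 3.952, 5.232)
t=1.600: state=(4.238, 4.480, 5.711)
t=1.800: state=(4.502, 4.502, 6.465)
t=2.000: state=(4.277, 4.087, 6.726)
t=2.200: state=(3.910, 3.767, 6.398)
t=2.400: state=(3.769, 3.772, 5.963)
t=2.600: state=(3.892, 3.996, 5.797)
t=2.800: state=(4.114, 4.213, 5.967)
t=3.000: state=(4.229, 4.238, 6.258)
t=3.200: state=(4.159, 4.091, 6.384)
t=3.400: state=(4.015, 3.952, 6.278)
t=3.600: state=(3.943, 3.937, 6.100)
t=3.800: state=(3.983, 4.022, 6.018)
t=4.000: state=(4.071, 4.112, 6.075)
t=4.200: state=(4.121, 4.128, 6.189)
t=4.400: state=(4.100, 4.076, 6.247)
t=4.600: state=(4.044, 4.018, 6.213)
t=4.790: state=(4.012, 4.006, 6.146)
largest grid value and its neighbours: z(0.730)=7.61238, z(0.735)=7.61288, z(0.740)=7.61210
parabola through these three points peaks at t≈0.734 with z≈7.61289

max z = 7.613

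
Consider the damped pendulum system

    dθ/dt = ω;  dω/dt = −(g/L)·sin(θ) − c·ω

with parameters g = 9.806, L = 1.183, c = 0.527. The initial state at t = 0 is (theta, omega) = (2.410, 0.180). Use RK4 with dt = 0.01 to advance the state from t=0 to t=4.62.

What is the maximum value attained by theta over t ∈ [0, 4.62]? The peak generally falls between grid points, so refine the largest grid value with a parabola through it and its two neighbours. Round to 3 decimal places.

max theta = 2.413

t=0.000: state=(2.410, 0.180)
step 1 (dt=0.01): k1=(0.180, -5.632), k2=(0.152, -5.612), k3=(0.152, -5.613), k4=(0.124, -5.593); state += dt/6·(k1+2k2+2k3+k4)
t=0.010: state=(2.412, 0.124)
t=0.020: state=(2.412, 0.068)
t=0.030: state=(2.413, 0.013)
continuing one RK4 step at a time; state shown every 20 steps (Δt=0.2):
t=0.200: state=(2.336, -0.911)
t=0.400: state=(2.040, -2.083)
t=0.600: state=(1.493, -3.393)
t=0.800: state=(0.700, -4.424)
t=1.000: state=(-0.201, -4.343)
t=1.200: state=(-0.953, -3.034)
t=1.400: state=(-1.385, -1.274)
t=1.600: state=(-1.468, 0.416)
t=1.800: state=(-1.231, 1.913)
t=2.000: state=(-0.728, 3.027)
t=2.200: state=(-0.075, 3.327)
t=2.400: state=(0.534, 2.616)
t=2.600: state=(0.929, 1.280)
t=2.800: state=(1.038, -0.179)
t=3.000: state=(0.869, -1.461)
t=3.200: state=(0.483, -2.306)
t=3.400: state=(-0.005, -2.441)
t=3.600: state=(-0.443, -1.829)
t=3.800: state=(-0.707, -0.767)
t=4.000: state=(-0.744, 0.376)
t=4.200: state=(-0.570, 1.316)
t=4.400: state=(-0.247, 1.815)
t=4.600: state=(0.117, 1.728)
t=4.620: state=(0.151, 1.688)
largest grid value and its neighbours: theta(0.020)=2.41248, theta(0.030)=2.41288, theta(0.040)=2.41273
parabola through these three points peaks at t≈0.032 with theta≈2.41290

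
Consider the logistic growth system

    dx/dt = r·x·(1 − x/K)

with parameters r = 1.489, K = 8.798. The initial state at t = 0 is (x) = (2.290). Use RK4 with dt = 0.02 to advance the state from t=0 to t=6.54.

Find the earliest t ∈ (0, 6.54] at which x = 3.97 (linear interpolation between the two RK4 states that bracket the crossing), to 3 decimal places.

t=0.000: state=(2.290)
step 1 (dt=0.02): k1=(2.522), k2=(2.540), k3=(2.540), k4=(2.558); state += dt/6·(k1+2k2+2k3+k4)
t=0.020: state=(2.341)
t=0.040: state=(2.392)
t=0.060: state=(2.445)
continuing one RK4 step at a time; state shown every 25 steps (Δt=0.5):
t=0.500: state=(3.744)
t=0.560: state=(3.937)
next step: t=0.580: state=(4.002) — x has crossed 3.97
linear interpolation between t=0.560 (3.93740) and t=0.580 (4.00228) → t≈0.570

t = 0.570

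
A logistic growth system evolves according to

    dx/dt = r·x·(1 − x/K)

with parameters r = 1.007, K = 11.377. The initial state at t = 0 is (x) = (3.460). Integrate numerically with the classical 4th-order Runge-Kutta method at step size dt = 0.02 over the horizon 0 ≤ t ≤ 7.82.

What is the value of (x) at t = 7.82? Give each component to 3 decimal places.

t=0.000: state=(3.460)
step 1 (dt=0.02): k1=(2.425), k2=(2.434), k3=(2.434), k4=(2.444); state += dt/6·(k1+2k2+2k3+k4)
t=0.020: state=(3.509)
t=0.040: state=(3.558)
t=0.060: state=(3.607)
continuing one RK4 step at a time; state shown every 25 steps (Δt=0.5):
t=0.500: state=(4.774)
t=1.000: state=(6.197)
t=1.500: state=(7.558)
t=2.000: state=(8.716)
t=2.500: state=(9.604)
t=3.000: state=(10.235)
t=3.500: state=(10.658)
t=4.000: state=(10.932)
t=4.500: state=(11.104)
t=5.000: state=(11.210)
t=5.500: state=(11.276)
t=6.000: state=(11.315)
t=6.500: state=(11.340)
t=7.000: state=(11.354)
t=7.500: state=(11.363)
t=7.820: state=(11.367)

(x) = (11.367)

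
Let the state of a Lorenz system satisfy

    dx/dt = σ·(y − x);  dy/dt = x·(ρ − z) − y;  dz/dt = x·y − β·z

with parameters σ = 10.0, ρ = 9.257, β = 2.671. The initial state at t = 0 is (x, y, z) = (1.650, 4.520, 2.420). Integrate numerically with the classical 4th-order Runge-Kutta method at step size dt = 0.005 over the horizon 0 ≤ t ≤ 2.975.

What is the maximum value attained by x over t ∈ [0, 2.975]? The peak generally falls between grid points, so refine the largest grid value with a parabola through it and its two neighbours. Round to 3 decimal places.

t=0.000: state=(1.650, 4.520, 2.420)
step 1 (dt=0.005): k1=(28.700, 6.761, 0.994), k2=(28.152, 7.230, 1.341), k3=(28.177, 7.218, 1.334), k4=(27.652, 7.676, 1.678); state += dt/6·(k1+2k2+2k3+k4)
t=0.005: state=(1.791, 4.556, 2.427)
t=0.010: state=(1.927, 4.597, 2.437)
t=0.015: state=(2.058, 4.641, 2.450)
continuing one RK4 step at a time; state shown every 20 steps (Δt=0.1):
t=0.100: state=(3.904, 5.866, 3.180)
t=0.200: state=(5.812, 7.636, 5.396)
t=0.300: state=(7.289, 8.223, 8.879)
t=0.400: state=(7.368, 6.559, 11.731)
t=0.500: state=(5.929, 4.104, 12.090)
t=0.600: state=(4.174, 2.644, 10.691)
t=0.700: state=(3.005, 2.200, 8.911)
t=0.800: state=(2.509, 2.285, 7.346)
t=0.900: state=(2.495, 2.666, 6.158)
t=1.000: state=(2.822, 3.298, 5.406)
t=1.100: state=(3.434, 4.175, 5.165)
t=1.200: state=(4.284, 5.222, 5.559)
t=1.300: state=(5.241, 6.165, 6.673)
t=1.400: state=(6.000, 6.524, 8.307)
t=1.500: state=(6.179, 5.992, 9.771)
t=1.600: state=(5.675, 4.918, 10.335)
t=1.700: state=(4.830, 3.977, 9.939)
t=1.800: state=(4.087, 3.489, 9.041)
t=1.900: state=(3.664, 3.415, 8.074)
t=2.000: state=(3.576, 3.638, 7.288)
t=2.100: state=(3.766, 4.071, 6.815)
t=2.200: state=(4.161, 4.631, 6.733)
t=2.300: state=(4.669, 5.192, 7.070)
t=2.400: state=(5.152, 5.567, 7.756)
t=2.500: state=(5.442, 5.586, 8.560)
t=2.600: state=(5.422, 5.244, 9.156)
t=2.700: state=(5.124, 4.734, 9.320)
t=2.800: state=(4.709, 4.299, 9.073)
t=2.900: state=(4.353, 4.068, 8.594)
t=2.975: state=(4.189, 4.039, 8.205)
largest grid value and its neighbours: x(0.350)=7.55197, x(0.355)=7.55411, x(0.360)=7.55165
parabola through these three points peaks at t≈0.355 with x≈7.55411

max x = 7.554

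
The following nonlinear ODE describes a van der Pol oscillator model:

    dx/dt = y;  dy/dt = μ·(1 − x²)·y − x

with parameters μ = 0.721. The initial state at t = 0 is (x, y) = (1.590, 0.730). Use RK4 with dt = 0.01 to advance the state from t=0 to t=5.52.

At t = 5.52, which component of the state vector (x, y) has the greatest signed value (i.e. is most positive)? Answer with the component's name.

t=0.000: state=(1.590, 0.730)
step 1 (dt=0.01): k1=(0.730, -2.394), k2=(0.718, -2.391), k3=(0.718, -2.391), k4=(0.706, -2.387); state += dt/6·(k1+2k2+2k3+k4)
t=0.010: state=(1.597, 0.706)
t=0.020: state=(1.604, 0.682)
t=0.030: state=(1.611, 0.659)
continuing one RK4 step at a time; state shown every 20 steps (Δt=0.2):
t=0.200: state=(1.690, 0.279)
t=0.400: state=(1.707, -0.086)
t=0.600: state=(1.661, -0.363)
t=0.800: state=(1.567, -0.577)
t=1.000: state=(1.433, -0.757)
t=1.200: state=(1.265, -0.927)
t=1.400: state=(1.061, -1.108)
t=1.600: state=(0.819, -1.316)
t=1.800: state=(0.532, -1.563)
t=2.000: state=(0.192, -1.848)
t=2.200: state=(-0.207, -2.131)
t=2.400: state=(-0.653, -2.302)
t=2.600: state=(-1.109, -2.193)
t=2.800: state=(-1.506, -1.723)
t=3.000: state=(-1.784, -1.048)
t=3.200: state=(-1.929, -0.420)
t=3.400: state=(-1.964, 0.041)
t=3.600: state=(-1.923, 0.349)
t=3.800: state=(-1.831, 0.558)
t=4.000: state=(-1.703, 0.716)
t=4.200: state=(-1.546, 0.855)
t=4.400: state=(-1.361, 0.998)
t=4.600: state=(-1.145, 1.160)
t=4.800: state=(-0.895, 1.356)
t=5.000: state=(-0.600, 1.599)
t=5.200: state=(-0.252, 1.888)
t=5.400: state=(0.156, 2.188)
t=5.520: state=(0.428, 2.331)
compare at T: x=0.428, y=2.331

largest component: y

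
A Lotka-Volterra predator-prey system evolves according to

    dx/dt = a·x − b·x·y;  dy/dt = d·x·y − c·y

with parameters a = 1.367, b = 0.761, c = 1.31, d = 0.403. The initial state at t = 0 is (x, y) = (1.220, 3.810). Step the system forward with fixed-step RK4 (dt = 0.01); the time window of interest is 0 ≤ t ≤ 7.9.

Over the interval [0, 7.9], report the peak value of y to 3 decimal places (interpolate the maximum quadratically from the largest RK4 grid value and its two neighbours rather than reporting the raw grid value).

t=0.000: state=(1.220, 3.810)
step 1 (dt=0.01): k1=(-1.870, -3.118), k2=(-1.841, -3.119), k3=(-1.841, -3.119), k4=(-1.813, -3.120); state += dt/6·(k1+2k2+2k3+k4)
t=0.010: state=(1.202, 3.779)
t=0.020: state=(1.184, 3.748)
t=0.030: state=(1.166, 3.716)
continuing one RK4 step at a time; state shown every 50 steps (Δt=0.5):
t=0.500: state=(0.753, 2.385)
t=1.000: state=(0.732, 1.432)
t=1.500: state=(0.944, 0.877)
t=2.000: state=(1.428, 0.576)
t=2.500: state=(2.344, 0.433)
t=3.000: state=(3.965, 0.419)
t=3.500: state=(6.518, 0.616)
t=4.000: state=(8.901, 1.565)
t=4.500: state=(6.115, 4.143)
t=5.000: state=(2.040, 4.599)
t=5.500: state=(0.920, 3.131)
t=6.000: state=(0.711, 1.903)
t=6.500: state=(0.799, 1.147)
t=7.000: state=(1.118, 0.719)
t=7.500: state=(1.766, 0.496)
t=7.900: state=(2.661, 0.418)
largest grid value and its neighbours: y(4.780)=4.85676, y(4.790)=4.85810, y(4.800)=4.85795
parabola through these three points peaks at t≈4.794 with y≈4.85822

max y = 4.858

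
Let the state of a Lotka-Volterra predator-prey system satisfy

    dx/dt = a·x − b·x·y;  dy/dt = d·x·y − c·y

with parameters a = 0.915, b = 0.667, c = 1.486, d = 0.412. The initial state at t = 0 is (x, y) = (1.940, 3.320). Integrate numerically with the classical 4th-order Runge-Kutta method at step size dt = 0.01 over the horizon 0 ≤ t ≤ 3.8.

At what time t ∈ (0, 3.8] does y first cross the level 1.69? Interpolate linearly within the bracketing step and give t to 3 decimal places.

t=0.000: state=(1.940, 3.320)
step 1 (dt=0.01): k1=(-2.521, -2.280), k2=(-2.490, -2.289), k3=(-2.490, -2.289), k4=(-2.459, -2.298); state += dt/6·(k1+2k2+2k3+k4)
t=0.010: state=(1.915, 3.297)
t=0.020: state=(1.891, 3.274)
t=0.030: state=(1.867, 3.251)
continuing one RK4 step at a time; state shown every 20 steps (Δt=0.2):
t=0.200: state=(1.544, 2.843)
t=0.400: state=(1.310, 2.374)
t=0.600: state=(1.179, 1.953)
t=0.740: state=(1.131, 1.695)
next step: t=0.750: state=(1.128, 1.678) — y has crossed 1.69
linear interpolation between t=0.740 (1.69489) and t=0.750 (1.67768) → t≈0.743

t = 0.743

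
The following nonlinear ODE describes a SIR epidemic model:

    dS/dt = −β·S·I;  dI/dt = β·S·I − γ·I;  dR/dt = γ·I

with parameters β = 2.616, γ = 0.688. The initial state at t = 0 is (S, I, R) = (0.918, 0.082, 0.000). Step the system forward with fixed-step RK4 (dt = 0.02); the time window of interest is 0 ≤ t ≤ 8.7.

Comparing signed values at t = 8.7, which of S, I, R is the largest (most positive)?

largest component: R

t=0.000: state=(0.918, 0.082, 0.000)
step 1 (dt=0.02): k1=(-0.197, 0.141, 0.056), k2=(-0.200, 0.142, 0.057), k3=(-0.200, 0.143, 0.057), k4=(-0.203, 0.145, 0.058); state += dt/6·(k1+2k2+2k3+k4)
t=0.020: state=(0.914, 0.085, 0.001)
t=0.040: state=(0.910, 0.088, 0.002)
t=0.060: state=(0.906, 0.091, 0.004)
continuing one RK4 step at a time; state shown every 25 steps (Δt=0.5):
t=0.500: state=(0.779, 0.178, 0.043)
t=1.000: state=(0.568, 0.306, 0.126)
t=1.500: state=(0.356, 0.395, 0.249)
t=2.000: state=(0.210, 0.402, 0.388)
t=2.500: state=(0.127, 0.353, 0.519)
t=3.000: state=(0.084, 0.287, 0.629)
t=3.500: state=(0.060, 0.223, 0.717)
t=4.000: state=(0.047, 0.169, 0.784)
t=4.500: state=(0.038, 0.127, 0.835)
t=5.000: state=(0.033, 0.094, 0.872)
t=5.500: state=(0.030, 0.070, 0.900)
t=6.000: state=(0.028, 0.051, 0.921)
t=6.500: state=(0.026, 0.038, 0.936)
t=7.000: state=(0.025, 0.028, 0.947)
t=7.500: state=(0.024, 0.020, 0.956)
t=8.000: state=(0.024, 0.015, 0.962)
t=8.500: state=(0.023, 0.011, 0.966)
t=8.700: state=(0.023, 0.010, 0.967)
compare at T: S=0.023, I=0.010, R=0.967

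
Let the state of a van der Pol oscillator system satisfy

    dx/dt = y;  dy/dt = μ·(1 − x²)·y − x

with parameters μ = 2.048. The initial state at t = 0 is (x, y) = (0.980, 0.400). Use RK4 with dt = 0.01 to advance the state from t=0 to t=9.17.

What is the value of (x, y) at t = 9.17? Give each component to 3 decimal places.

(x, y) = (0.174, -2.281)

t=0.000: state=(0.980, 0.400)
step 1 (dt=0.01): k1=(0.400, -0.948), k2=(0.395, -0.953), k3=(0.395, -0.953), k4=(0.390, -0.958); state += dt/6·(k1+2k2+2k3+k4)
t=0.010: state=(0.984, 0.390)
t=0.020: state=(0.988, 0.381)
t=0.030: state=(0.992, 0.371)
continuing one RK4 step at a time; state shown every 50 steps (Δt=0.5):
t=0.500: state=(1.050, -0.123)
t=1.000: state=(0.862, -0.644)
t=1.500: state=(0.336, -1.629)
t=2.000: state=(-1.009, -3.533)
t=2.500: state=(-1.955, -0.250)
t=3.000: state=(-1.881, 0.314)
t=3.500: state=(-1.702, 0.398)
t=4.000: state=(-1.480, 0.498)
t=4.500: state=(-1.188, 0.698)
t=5.000: state=(-0.727, 1.250)
t=5.500: state=(0.297, 3.216)
t=6.000: state=(1.874, 1.383)
t=6.500: state=(1.987, -0.243)
t=7.000: state=(1.831, -0.354)
t=7.500: state=(1.637, -0.425)
t=8.000: state=(1.398, -0.545)
t=8.500: state=(1.069, -0.810)
t=9.000: state=(0.502, -1.632)
t=9.170: state=(0.174, -2.281)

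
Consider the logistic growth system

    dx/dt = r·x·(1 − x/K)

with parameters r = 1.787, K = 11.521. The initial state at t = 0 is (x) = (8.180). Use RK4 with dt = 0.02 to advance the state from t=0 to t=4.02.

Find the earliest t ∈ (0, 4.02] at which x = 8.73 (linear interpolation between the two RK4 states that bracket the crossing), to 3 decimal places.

t = 0.137

t=0.000: state=(8.180)
step 1 (dt=0.02): k1=(4.239), k2=(4.207), k3=(4.207), k4=(4.175); state += dt/6·(k1+2k2+2k3+k4)
t=0.020: state=(8.264)
t=0.040: state=(8.347)
t=0.060: state=(8.429)
t=0.120: state=(8.665)
next step: t=0.140: state=(8.741) — x has crossed 8.73
linear interpolation between t=0.120 (8.66498) and t=0.140 (8.74106) → t≈0.137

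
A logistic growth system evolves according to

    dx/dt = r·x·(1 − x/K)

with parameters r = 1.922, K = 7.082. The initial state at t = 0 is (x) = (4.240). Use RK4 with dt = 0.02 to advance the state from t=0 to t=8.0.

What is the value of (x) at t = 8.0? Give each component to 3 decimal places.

(x) = (7.082)

t=0.000: state=(4.240)
step 1 (dt=0.02): k1=(3.270), k2=(3.258), k3=(3.258), k4=(3.244); state += dt/6·(k1+2k2+2k3+k4)
t=0.020: state=(4.305)
t=0.040: state=(4.370)
t=0.060: state=(4.434)
continuing one RK4 step at a time; state shown every 25 steps (Δt=0.5):
t=0.500: state=(5.637)
t=1.000: state=(6.449)
t=1.500: state=(6.826)
t=2.000: state=(6.982)
t=2.500: state=(7.043)
t=3.000: state=(7.067)
t=3.500: state=(7.076)
t=4.000: state=(7.080)
t=4.500: state=(7.081)
t=5.000: state=(7.082)
t=5.500: state=(7.082)
t=6.000: state=(7.082)
t=6.500: state=(7.082)
t=7.000: state=(7.082)
t=7.500: state=(7.082)
t=8.000: state=(7.082)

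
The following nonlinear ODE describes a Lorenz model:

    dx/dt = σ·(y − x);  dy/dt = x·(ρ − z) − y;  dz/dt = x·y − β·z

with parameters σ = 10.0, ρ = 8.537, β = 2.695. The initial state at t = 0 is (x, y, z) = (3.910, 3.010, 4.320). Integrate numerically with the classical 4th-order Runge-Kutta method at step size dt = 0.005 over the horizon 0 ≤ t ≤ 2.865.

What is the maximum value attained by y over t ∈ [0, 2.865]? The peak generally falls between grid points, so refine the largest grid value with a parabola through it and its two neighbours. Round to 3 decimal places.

max y = 6.241

t=0.000: state=(3.910, 3.010, 4.320)
step 1 (dt=0.005): k1=(-9.000, 13.478, 0.127), k2=(-8.438, 13.349, 0.189), k3=(-8.455, 13.354, 0.192), k4=(-7.910, 13.230, 0.255); state += dt/6·(k1+2k2+2k3+k4)
t=0.005: state=(3.868, 3.077, 4.321)
t=0.010: state=(3.831, 3.142, 4.323)
t=0.015: state=(3.799, 3.207, 4.325)
continuing one RK4 step at a time; state shown every 20 steps (Δt=0.1):
t=0.100: state=(3.792, 4.205, 4.497)
t=0.200: state=(4.449, 5.263, 5.154)
t=0.300: state=(5.278, 6.052, 6.388)
t=0.400: state=(5.863, 6.199, 7.932)
t=0.500: state=(5.878, 5.572, 9.136)
t=0.600: state=(5.324, 4.587, 9.477)
t=0.700: state=(4.546, 3.791, 9.029)
t=0.800: state=(3.901, 3.392, 8.201)
t=0.900: state=(3.545, 3.341, 7.344)
t=1.000: state=(3.479, 3.541, 6.657)
t=1.100: state=(3.650, 3.919, 6.245)
t=1.200: state=(3.995, 4.403, 6.165)
t=1.300: state=(4.436, 4.891, 6.436)
t=1.400: state=(4.862, 5.237, 6.998)
t=1.500: state=(5.141, 5.307, 7.680)
t=1.600: state=(5.174, 5.076, 8.230)
t=1.700: state=(4.967, 4.671, 8.457)
t=1.800: state=(4.631, 4.280, 8.334)
t=1.900: state=(4.307, 4.028, 7.981)
t=2.000: state=(4.094, 3.953, 7.553)
t=2.100: state=(4.027, 4.031, 7.182)
t=2.200: state=(4.095, 4.221, 6.950)
t=2.300: state=(4.264, 4.466, 6.900)
t=2.400: state=(4.480, 4.700, 7.032)
t=2.500: state=(4.682, 4.854, 7.298)
t=2.600: state=(4.807, 4.881, 7.608)
t=2.700: state=(4.822, 4.780, 7.856)
t=2.800: state=(4.733, 4.604, 7.968)
t=2.865: state=(4.639, 4.482, 7.956)
largest grid value and its neighbours: y(0.365)=6.24026, y(0.370)=6.24069, y(0.375)=6.23901
parabola through these three points peaks at t≈0.369 with y≈6.24078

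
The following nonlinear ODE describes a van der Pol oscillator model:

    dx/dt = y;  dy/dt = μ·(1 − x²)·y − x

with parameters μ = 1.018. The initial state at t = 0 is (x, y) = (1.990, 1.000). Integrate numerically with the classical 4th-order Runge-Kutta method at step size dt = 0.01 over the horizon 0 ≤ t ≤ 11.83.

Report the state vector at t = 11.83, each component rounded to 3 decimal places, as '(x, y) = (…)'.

t=0.000: state=(1.990, 1.000)
step 1 (dt=0.01): k1=(1.000, -5.003), k2=(0.975, -4.953), k3=(0.975, -4.953), k4=(0.950, -4.902); state += dt/6·(k1+2k2+2k3+k4)
t=0.010: state=(2.000, 0.950)
t=0.020: state=(2.009, 0.902)
t=0.030: state=(2.018, 0.855)
continuing one RK4 step at a time; state shown every 50 steps (Δt=0.5):
t=0.500: state=(2.076, -0.316)
t=1.000: state=(1.834, -0.603)
t=1.500: state=(1.483, -0.808)
t=2.000: state=(1.001, -1.161)
t=2.500: state=(0.255, -1.915)
t=3.000: state=(-0.948, -2.690)
t=3.500: state=(-1.909, -0.841)
t=4.000: state=(-1.970, 0.325)
t=4.500: state=(-1.719, 0.637)
t=5.000: state=(-1.341, 0.887)
t=5.500: state=(-0.799, 1.338)
t=6.000: state=(0.079, 2.257)
t=6.500: state=(1.355, 2.358)
t=7.000: state=(1.993, 0.282)
t=7.500: state=(1.906, -0.457)
t=8.000: state=(1.610, -0.710)
t=8.500: state=(1.189, -0.999)
t=9.000: state=(0.564, -1.575)
t=9.500: state=(-0.471, -2.578)
t=10.000: state=(-1.684, -1.670)
t=10.500: state=(-2.007, 0.084)
t=11.000: state=(-1.824, 0.552)
t=11.500: state=(-1.489, 0.788)
t=11.830: state=(-1.197, 0.992)

(x, y) = (-1.197, 0.992)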